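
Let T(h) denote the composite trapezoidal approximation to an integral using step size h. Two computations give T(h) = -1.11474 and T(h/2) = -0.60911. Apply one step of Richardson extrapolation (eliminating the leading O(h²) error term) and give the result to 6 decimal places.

R = (4·T(h/2) − T(h)) / 3 = (4·(-0.60911) − (-1.11474))/3 = (-1.32170)/3 = -0.440567.

-0.440567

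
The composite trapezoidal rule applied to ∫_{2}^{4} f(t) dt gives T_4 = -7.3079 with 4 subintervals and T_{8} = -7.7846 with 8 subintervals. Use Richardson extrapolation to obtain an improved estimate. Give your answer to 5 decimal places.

-7.94350

R = (4·T_{8} − T_4) / 3 = (4·(-7.7846) − (-7.3079))/3 = (-23.8305)/3 = -7.94350.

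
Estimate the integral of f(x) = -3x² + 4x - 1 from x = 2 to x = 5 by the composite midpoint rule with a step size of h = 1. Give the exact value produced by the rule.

-77.25

h = (5 − 2)/3 = 1.
Midpoints m₁,…,m₃ = 2.5, 3.5, 4.5.
f(m₁)=-9.75, f(m₂)=-23.75, f(m₃)=-43.75.
h·[f(m₁) + f(m₂) + f(m₃)] = 1·(-77.25) = -77.25.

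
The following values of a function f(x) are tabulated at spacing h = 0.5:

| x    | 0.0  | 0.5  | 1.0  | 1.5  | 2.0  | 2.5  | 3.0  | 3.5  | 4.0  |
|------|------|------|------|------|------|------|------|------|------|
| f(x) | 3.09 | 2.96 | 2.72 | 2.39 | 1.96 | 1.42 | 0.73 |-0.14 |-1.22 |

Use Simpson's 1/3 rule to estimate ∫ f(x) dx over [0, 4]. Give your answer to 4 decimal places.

6.5350

h = 0.5, n = 8.
(h/3)·[y₀ + 4y₁ + 2y₂ + 4y₃ + 2y₄ + 4y₅ + 2y₆ + 4y₇ + y₈] = 0.166667·(39.21) = 6.5350.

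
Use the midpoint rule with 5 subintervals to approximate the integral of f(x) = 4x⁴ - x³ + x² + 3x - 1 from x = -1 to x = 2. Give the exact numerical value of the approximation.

h = (2 − (-1))/5 = 0.6.
Midpoints m₁,…,m₅ = -0.7, -0.1, 0.5, 1.1, 1.7.
f(m₁)=-1.3066, f(m₂)=-1.2886, f(m₃)=0.875, f(m₄)=8.0354, f(m₅)=35.4854.
h·[f(m₁) + f(m₂) + f(m₃) + f(m₄) + f(m₅)] = 0.6·(41.8006) = 25.08036.

25.08036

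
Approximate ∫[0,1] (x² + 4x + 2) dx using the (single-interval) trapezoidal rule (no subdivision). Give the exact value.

T = (b−a)/2 · [f(0) + f(1)] = 0.5·[2 + 7] = 4.5.

4.5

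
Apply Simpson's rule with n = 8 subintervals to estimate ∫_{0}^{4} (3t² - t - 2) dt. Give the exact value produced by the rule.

48

h = (4 − 0)/8 = 0.5.
Nodes t₀,…,t₈ = 0, 0.5, 1, 1.5, 2, 2.5, 3, 3.5, 4.
f(t) = 3t² - t - 2: f₀=-2, f₁=-1.75, f₂=0, f₃=3.25, f₄=8, f₅=14.25, f₆=22, f₇=31.25, f₈=42.
(h/3)·[f₀ + 4f₁ + 2f₂ + 4f₃ + 2f₄ + 4f₅ + 2f₆ + 4f₇ + f₈] = 0.166667·(288) = 48.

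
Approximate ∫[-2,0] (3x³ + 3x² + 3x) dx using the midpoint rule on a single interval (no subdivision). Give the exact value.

M = (b−a)·f(-1) = 2·(-3) = -6.

-6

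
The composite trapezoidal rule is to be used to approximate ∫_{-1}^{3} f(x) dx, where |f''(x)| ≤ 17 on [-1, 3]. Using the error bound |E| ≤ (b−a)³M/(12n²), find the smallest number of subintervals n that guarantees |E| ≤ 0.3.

18

Need 1088/(12n²) ≤ 0.3.
n² ≥ 1088/(12·0.3) = 302.222 ⇒ n ≥ 17.3845, so the smallest n is 18.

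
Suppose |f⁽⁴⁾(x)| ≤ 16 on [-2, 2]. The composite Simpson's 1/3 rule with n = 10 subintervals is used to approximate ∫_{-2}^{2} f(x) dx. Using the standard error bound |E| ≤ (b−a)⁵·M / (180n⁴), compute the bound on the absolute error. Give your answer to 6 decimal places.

|E| ≤ (4)⁵·16 / (180·10⁴) = 16384/1800000 = 0.009102.

0.009102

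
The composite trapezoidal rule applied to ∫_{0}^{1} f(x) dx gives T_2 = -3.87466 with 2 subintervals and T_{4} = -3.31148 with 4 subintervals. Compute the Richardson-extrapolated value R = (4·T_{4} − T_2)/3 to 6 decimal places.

-3.123753

R = (4·T_{4} − T_2) / 3 = (4·(-3.31148) − (-3.87466))/3 = (-9.37126)/3 = -3.123753.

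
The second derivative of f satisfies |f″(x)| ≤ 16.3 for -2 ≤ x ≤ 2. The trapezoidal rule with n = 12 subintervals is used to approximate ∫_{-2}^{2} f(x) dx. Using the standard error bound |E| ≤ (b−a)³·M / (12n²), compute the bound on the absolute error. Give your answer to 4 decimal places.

0.6037

|E| ≤ (4)³·16.3 / (12·12²) = 1043.2/1728 = 0.6037.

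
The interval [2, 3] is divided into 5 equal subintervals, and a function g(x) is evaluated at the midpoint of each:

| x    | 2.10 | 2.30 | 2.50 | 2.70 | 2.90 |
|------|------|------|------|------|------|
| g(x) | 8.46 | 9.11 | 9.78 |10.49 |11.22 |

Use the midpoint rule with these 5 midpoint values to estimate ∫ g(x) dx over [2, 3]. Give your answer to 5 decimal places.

9.81200

h = 0.2, n = 5.
h·[y(m₁) + y(m₂) + y(m₃) + y(m₄) + y(m₅)] = 0.2·(49.06) = 9.81200.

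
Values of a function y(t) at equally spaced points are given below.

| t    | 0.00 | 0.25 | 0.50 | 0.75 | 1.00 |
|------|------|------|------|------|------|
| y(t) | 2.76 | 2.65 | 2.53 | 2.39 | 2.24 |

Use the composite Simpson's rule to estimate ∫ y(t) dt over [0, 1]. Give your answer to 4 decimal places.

2.5183

h = 0.25, n = 4.
(h/3)·[y₀ + 4y₁ + 2y₂ + 4y₃ + y₄] = 0.083333·(30.22) = 2.5183.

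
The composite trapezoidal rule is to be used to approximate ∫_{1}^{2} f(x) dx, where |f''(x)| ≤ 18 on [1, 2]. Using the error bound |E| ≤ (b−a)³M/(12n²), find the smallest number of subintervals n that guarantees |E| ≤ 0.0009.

Need 18/(12n²) ≤ 0.0009.
n² ≥ 18/(12·0.0009) = 1666.67 ⇒ n ≥ 40.8248, so the smallest n is 41.

41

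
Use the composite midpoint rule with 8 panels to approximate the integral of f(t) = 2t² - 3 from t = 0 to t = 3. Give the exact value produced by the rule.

h = (3 − 0)/8 = 0.375.
Midpoints m₁,…,m₈ = 0.1875, 0.5625, 0.9375, 1.3125, 1.6875, 2.0625, 2.4375, 2.8125.
f(m₁)=-2.9296875, f(m₂)=-2.3671875, f(m₃)=-1.2421875, f(m₄)=0.4453125, f(m₅)=2.6953125, f(m₆)=5.5078125, f(m₇)=8.8828125, f(m₈)=12.8203125.
h·[f(m₁) + f(m₂) + f(m₃) + f(m₄) + f(m₅) + f(m₆) + f(m₇) + f(m₈)] = 0.375·(23.8125) = 8.9296875.

8.9296875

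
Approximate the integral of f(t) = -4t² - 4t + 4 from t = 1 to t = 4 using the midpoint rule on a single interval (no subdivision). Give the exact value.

M = (b−a)·f(2.5) = 3·(-31) = -93.

-93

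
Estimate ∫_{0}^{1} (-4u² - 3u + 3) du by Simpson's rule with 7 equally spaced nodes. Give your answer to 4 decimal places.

0.1667

h = (1 − 0)/6 = 0.166667.
Nodes u₀,…,u₆ = 0, 0.166667, 0.333333, 0.5, 0.666667, 0.833333, 1.
f(u) = -4u² - 3u + 3: f₀=3, f₁=2.388889, f₂=1.555556, f₃=0.5, f₄=-0.777778, f₅=-2.277778, f₆=-4.
(h/3)·[f₀ + 4f₁ + 2f₂ + 4f₃ + 2f₄ + 4f₅ + f₆] = 0.055556·(3) = 0.1667.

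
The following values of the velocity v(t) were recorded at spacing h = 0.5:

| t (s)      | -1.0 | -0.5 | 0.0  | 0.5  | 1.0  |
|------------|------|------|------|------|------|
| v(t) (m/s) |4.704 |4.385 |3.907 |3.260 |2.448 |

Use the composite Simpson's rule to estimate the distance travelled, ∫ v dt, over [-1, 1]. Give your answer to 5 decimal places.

7.59100

h = 0.5, n = 4.
(h/3)·[y₀ + 4y₁ + 2y₂ + 4y₃ + y₄] = 0.166667·(45.546) = 7.59100.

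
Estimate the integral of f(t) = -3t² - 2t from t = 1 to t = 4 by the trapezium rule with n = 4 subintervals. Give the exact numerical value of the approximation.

-78.84375

h = (4 − 1)/4 = 0.75.
Nodes t₀,…,t₄ = 1, 1.75, 2.5, 3.25, 4.
f(t) = -3t² - 2t: f₀=-5, f₁=-12.6875, f₂=-23.75, f₃=-38.1875, f₄=-56.
(h/2)·[f₀ + 2f₁ + 2f₂ + 2f₃ + f₄] = 0.375·(-210.25) = -78.84375.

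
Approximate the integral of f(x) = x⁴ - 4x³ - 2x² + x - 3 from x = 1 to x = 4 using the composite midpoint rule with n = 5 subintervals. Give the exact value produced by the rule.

h = (4 − 1)/5 = 0.6.
Midpoints m₁,…,m₅ = 1.3, 1.9, 2.5, 3.1, 3.7.
f(m₁)=-11.0119, f(m₂)=-22.7239, f(m₃)=-36.4375, f(m₄)=-45.9319, f(m₅)=-41.8759.
h·[f(m₁) + f(m₂) + f(m₃) + f(m₄) + f(m₅)] = 0.6·(-157.9811) = -94.78866.

-94.78866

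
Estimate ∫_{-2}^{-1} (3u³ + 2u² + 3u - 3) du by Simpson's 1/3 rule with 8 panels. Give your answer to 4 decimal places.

h = (-1 − (-2))/8 = 0.125.
Nodes u₀,…,u₈ = -2, -1.875, -1.75, -1.625, -1.5, -1.375, -1.25, -1.125, -1.
f(u) = 3u³ + 2u² + 3u - 3: f₀=-25, f₁=-21.369140625, f₂=-18.203125, f₃=-15.466796875, f₄=-13.125, f₅=-11.142578125, f₆=-9.484375, f₇=-8.115234375, f₈=-7.
(h/3)·[f₀ + 4f₁ + 2f₂ + 4f₃ + 2f₄ + 4f₅ + 2f₆ + 4f₇ + f₈] = 0.041667·(-338) = -14.0833.

-14.0833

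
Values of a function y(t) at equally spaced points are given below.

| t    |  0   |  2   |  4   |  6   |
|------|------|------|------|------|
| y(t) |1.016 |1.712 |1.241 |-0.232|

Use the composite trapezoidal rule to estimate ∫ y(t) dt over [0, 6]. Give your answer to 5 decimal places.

6.69000

h = 2, n = 3.
(h/2)·[y₀ + 2y₁ + 2y₂ + y₃] = 1·(6.690) = 6.69000.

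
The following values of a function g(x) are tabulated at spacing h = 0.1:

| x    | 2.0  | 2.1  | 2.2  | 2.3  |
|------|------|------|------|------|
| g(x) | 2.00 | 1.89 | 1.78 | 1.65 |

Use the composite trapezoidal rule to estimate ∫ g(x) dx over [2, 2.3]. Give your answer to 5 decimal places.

h = 0.1, n = 3.
(h/2)·[y₀ + 2y₁ + 2y₂ + y₃] = 0.05·(10.99) = 0.54950.

0.54950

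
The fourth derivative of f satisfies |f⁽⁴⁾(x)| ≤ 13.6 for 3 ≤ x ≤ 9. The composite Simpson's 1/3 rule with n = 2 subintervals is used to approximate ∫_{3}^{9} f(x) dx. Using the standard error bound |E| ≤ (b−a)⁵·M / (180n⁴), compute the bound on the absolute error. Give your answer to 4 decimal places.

36.7200

|E| ≤ (6)⁵·13.6 / (180·2⁴) = 105753.6/2880 = 36.7200.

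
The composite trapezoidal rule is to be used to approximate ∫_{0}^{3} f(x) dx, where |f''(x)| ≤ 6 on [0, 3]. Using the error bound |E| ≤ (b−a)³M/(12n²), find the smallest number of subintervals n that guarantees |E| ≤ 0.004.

Need 162/(12n²) ≤ 0.004.
n² ≥ 162/(12·0.004) = 3375 ⇒ n ≥ 58.0948, so the smallest n is 59.

59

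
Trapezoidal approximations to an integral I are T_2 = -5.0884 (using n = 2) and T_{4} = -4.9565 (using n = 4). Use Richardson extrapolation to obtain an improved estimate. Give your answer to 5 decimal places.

-4.91253

R = (4·T_{4} − T_2) / 3 = (4·(-4.9565) − (-5.0884))/3 = (-14.7376)/3 = -4.91253.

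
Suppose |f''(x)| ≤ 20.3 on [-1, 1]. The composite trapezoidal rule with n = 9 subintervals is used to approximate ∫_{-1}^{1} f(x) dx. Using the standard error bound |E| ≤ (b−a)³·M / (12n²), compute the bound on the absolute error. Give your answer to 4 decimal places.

|E| ≤ (2)³·20.3 / (12·9²) = 162.4/972 = 0.1671.

0.1671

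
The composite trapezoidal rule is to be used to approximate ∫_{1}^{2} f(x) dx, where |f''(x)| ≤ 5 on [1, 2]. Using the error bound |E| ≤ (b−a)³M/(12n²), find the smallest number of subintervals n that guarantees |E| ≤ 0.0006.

Need 5/(12n²) ≤ 0.0006.
n² ≥ 5/(12·0.0006) = 694.444 ⇒ n ≥ 26.3523, so the smallest n is 27.

27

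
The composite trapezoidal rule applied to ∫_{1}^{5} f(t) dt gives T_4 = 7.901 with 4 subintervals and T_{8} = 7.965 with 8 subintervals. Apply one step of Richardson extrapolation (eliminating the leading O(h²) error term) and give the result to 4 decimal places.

R = (4·T_{8} − T_4) / 3 = (4·7.965 − 7.901)/3 = (23.959)/3 = 7.9863.

7.9863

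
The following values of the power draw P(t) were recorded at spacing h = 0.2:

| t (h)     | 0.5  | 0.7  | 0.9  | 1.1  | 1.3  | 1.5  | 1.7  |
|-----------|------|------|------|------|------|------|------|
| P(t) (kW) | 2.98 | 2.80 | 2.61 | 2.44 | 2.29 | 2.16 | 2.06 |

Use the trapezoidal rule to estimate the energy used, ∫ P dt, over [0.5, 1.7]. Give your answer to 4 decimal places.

2.9640

h = 0.2, n = 6.
(h/2)·[y₀ + 2y₁ + 2y₂ + 2y₃ + 2y₄ + 2y₅ + y₆] = 0.1·(29.64) = 2.9640.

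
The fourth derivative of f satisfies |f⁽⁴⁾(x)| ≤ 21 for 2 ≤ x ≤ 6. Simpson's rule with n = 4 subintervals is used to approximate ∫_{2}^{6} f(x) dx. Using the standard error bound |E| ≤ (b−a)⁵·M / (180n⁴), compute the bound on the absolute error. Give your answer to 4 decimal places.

0.4667

|E| ≤ (4)⁵·21 / (180·4⁴) = 21504/46080 = 0.4667.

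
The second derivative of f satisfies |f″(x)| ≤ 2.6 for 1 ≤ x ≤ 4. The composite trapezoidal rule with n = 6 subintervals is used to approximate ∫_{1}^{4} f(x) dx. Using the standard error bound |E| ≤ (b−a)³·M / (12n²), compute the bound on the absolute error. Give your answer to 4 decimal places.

|E| ≤ (3)³·2.6 / (12·6²) = 70.2/432 = 0.1625.

0.1625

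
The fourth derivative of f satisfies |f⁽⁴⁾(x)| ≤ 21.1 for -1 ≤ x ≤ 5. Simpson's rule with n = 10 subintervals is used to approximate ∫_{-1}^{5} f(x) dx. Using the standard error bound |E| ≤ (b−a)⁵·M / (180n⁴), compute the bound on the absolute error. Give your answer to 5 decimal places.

|E| ≤ (6)⁵·21.1 / (180·10⁴) = 164073.6/1800000 = 0.09115.

0.09115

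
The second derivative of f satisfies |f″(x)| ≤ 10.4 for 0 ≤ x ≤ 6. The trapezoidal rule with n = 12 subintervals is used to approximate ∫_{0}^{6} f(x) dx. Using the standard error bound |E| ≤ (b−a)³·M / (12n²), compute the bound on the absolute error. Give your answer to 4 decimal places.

1.3000

|E| ≤ (6)³·10.4 / (12·12²) = 2246.4/1728 = 1.3000.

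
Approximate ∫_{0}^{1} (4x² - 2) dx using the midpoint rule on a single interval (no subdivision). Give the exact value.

M = (b−a)·f(0.5) = 1·(-1) = -1.

-1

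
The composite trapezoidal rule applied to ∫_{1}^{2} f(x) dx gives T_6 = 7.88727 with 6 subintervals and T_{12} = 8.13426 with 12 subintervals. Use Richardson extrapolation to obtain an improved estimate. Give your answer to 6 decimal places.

8.216590

R = (4·T_{12} − T_6) / 3 = (4·8.13426 − 7.88727)/3 = (24.64977)/3 = 8.216590.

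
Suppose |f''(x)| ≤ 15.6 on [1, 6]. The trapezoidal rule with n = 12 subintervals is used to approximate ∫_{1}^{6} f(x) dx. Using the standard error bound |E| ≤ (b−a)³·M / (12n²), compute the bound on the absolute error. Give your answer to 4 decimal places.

|E| ≤ (5)³·15.6 / (12·12²) = 1950/1728 = 1.1285.

1.1285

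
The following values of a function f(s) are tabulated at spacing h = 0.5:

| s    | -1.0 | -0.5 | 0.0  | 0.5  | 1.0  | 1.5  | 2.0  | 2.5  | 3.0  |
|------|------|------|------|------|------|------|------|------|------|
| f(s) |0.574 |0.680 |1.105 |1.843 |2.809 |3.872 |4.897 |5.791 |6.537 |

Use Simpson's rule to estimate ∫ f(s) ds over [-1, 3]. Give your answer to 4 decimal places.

12.2462

h = 0.5, n = 8.
(h/3)·[y₀ + 4y₁ + 2y₂ + 4y₃ + 2y₄ + 4y₅ + 2y₆ + 4y₇ + y₈] = 0.166667·(73.477) = 12.2462.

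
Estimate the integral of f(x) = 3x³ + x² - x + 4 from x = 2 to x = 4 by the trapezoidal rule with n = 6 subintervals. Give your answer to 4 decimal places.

h = (4 − 2)/6 = 0.333333.
Nodes x₀,…,x₆ = 2, 2.333333, 2.666667, 3, 3.333333, 3.666667, 4.
f(x) = 3x³ + x² - x + 4: f₀=30, f₁=45.222222, f₂=65.333333, f₃=91, f₄=122.888889, f₅=161.666667, f₆=208.
(h/2)·[f₀ + 2f₁ + 2f₂ + 2f₃ + 2f₄ + 2f₅ + f₆] = 0.166667·(1210.222222) = 201.7037.

201.7037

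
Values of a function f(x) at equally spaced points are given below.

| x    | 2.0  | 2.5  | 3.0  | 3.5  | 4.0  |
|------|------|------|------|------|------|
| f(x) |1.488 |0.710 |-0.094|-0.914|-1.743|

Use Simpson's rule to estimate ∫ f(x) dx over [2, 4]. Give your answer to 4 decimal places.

-0.2098

h = 0.5, n = 4.
(h/3)·[y₀ + 4y₁ + 2y₂ + 4y₃ + y₄] = 0.166667·(-1.259) = -0.2098.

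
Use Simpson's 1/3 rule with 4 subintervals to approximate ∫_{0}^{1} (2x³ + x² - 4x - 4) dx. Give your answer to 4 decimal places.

h = (1 − 0)/4 = 0.25.
Nodes x₀,…,x₄ = 0, 0.25, 0.5, 0.75, 1.
f(x) = 2x³ + x² - 4x - 4: f₀=-4, f₁=-4.90625, f₂=-5.5, f₃=-5.59375, f₄=-5.
(h/3)·[f₀ + 4f₁ + 2f₂ + 4f₃ + f₄] = 0.083333·(-62) = -5.1667.

-5.1667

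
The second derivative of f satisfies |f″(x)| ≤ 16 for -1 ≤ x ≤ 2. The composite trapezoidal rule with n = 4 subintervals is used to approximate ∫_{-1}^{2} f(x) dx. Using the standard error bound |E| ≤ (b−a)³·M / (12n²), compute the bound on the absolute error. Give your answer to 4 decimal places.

|E| ≤ (3)³·16 / (12·4²) = 432/192 = 2.2500.

2.2500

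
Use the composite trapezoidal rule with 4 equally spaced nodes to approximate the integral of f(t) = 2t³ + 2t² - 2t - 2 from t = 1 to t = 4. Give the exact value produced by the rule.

157

h = (4 − 1)/3 = 1.
Nodes t₀,…,t₃ = 1, 2, 3, 4.
f(t) = 2t³ + 2t² - 2t - 2: f₀=0, f₁=18, f₂=64, f₃=150.
(h/2)·[f₀ + 2f₁ + 2f₂ + f₃] = 0.5·(314) = 157.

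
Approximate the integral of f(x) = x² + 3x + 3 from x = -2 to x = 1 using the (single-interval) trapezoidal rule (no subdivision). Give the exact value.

T = (b−a)/2 · [f(-2) + f(1)] = 1.5·[1 + 7] = 12.

12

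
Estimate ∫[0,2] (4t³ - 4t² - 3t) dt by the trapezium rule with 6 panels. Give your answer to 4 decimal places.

-0.3704

h = (2 − 0)/6 = 0.333333.
Nodes t₀,…,t₆ = 0, 0.333333, 0.666667, 1, 1.333333, 1.666667, 2.
f(t) = 4t³ - 4t² - 3t: f₀=0, f₁=-1.296296, f₂=-2.592593, f₃=-3, f₄=-1.629630, f₅=2.407407, f₆=10.
(h/2)·[f₀ + 2f₁ + 2f₂ + 2f₃ + 2f₄ + 2f₅ + f₆] = 0.166667·(-2.222222) = -0.3704.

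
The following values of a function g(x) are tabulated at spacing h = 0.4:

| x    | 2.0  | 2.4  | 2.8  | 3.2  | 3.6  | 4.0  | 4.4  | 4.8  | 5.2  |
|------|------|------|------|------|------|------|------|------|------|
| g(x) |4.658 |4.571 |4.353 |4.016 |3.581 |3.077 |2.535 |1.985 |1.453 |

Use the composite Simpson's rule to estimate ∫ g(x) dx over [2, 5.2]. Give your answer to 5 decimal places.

10.88600

h = 0.4, n = 8.
(h/3)·[y₀ + 4y₁ + 2y₂ + 4y₃ + 2y₄ + 4y₅ + 2y₆ + 4y₇ + y₈] = 0.133333·(81.645) = 10.88600.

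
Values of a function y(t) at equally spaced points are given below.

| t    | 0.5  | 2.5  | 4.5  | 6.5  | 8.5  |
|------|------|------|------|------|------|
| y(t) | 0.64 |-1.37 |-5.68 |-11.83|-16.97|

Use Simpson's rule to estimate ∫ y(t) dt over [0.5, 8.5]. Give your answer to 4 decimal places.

-53.6600

h = 2, n = 4.
(h/3)·[y₀ + 4y₁ + 2y₂ + 4y₃ + y₄] = 0.666667·(-80.49) = -53.6600.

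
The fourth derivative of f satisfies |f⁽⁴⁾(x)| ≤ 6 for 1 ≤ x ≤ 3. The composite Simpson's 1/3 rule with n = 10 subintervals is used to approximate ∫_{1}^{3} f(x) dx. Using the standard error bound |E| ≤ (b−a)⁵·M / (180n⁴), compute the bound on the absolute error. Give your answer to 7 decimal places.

0.0001067

|E| ≤ (2)⁵·6 / (180·10⁴) = 192/1800000 = 0.0001067.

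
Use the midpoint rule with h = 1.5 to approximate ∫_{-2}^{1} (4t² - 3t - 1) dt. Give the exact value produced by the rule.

h = (1 − (-2))/2 = 1.5.
Midpoints m₁,…,m₂ = -1.25, 0.25.
f(m₁)=9, f(m₂)=-1.5.
h·[f(m₁) + f(m₂)] = 1.5·(7.5) = 11.25.

11.25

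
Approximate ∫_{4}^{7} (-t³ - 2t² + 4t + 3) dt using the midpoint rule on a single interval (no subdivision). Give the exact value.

M = (b−a)·f(5.5) = 3·(-201.875) = -605.625.

-605.625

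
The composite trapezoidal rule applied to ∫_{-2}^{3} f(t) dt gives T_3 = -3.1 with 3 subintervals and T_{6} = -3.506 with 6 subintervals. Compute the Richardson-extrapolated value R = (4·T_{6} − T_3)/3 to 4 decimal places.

-3.6413

R = (4·T_{6} − T_3) / 3 = (4·(-3.506) − (-3.1))/3 = (-10.924)/3 = -3.6413.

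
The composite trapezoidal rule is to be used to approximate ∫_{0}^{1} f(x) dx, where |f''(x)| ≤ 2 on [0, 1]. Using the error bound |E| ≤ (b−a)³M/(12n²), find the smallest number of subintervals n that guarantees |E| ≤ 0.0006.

17

Need 2/(12n²) ≤ 0.0006.
n² ≥ 2/(12·0.0006) = 277.778 ⇒ n ≥ 16.6667, so the smallest n is 17.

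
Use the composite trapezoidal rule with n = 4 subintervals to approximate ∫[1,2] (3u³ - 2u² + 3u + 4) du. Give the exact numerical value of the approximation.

h = (2 − 1)/4 = 0.25.
Nodes u₀,…,u₄ = 1, 1.25, 1.5, 1.75, 2.
f(u) = 3u³ - 2u² + 3u + 4: f₀=8, f₁=10.484375, f₂=14.125, f₃=19.203125, f₄=26.
(h/2)·[f₀ + 2f₁ + 2f₂ + 2f₃ + f₄] = 0.125·(121.625) = 15.203125.

15.203125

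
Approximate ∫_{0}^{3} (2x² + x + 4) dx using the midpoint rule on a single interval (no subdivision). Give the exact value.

30

M = (b−a)·f(1.5) = 3·(10) = 30.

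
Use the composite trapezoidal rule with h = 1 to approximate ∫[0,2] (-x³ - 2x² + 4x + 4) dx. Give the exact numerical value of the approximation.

h = (2 − 0)/2 = 1.
Nodes x₀,…,x₂ = 0, 1, 2.
f(x) = -x³ - 2x² + 4x + 4: f₀=4, f₁=5, f₂=-4.
(h/2)·[f₀ + 2f₁ + f₂] = 0.5·(10) = 5.

5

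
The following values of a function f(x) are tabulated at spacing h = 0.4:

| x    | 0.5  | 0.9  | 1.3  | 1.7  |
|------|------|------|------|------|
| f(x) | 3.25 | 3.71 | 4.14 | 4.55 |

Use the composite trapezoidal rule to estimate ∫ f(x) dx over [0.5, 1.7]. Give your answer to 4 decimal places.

h = 0.4, n = 3.
(h/2)·[y₀ + 2y₁ + 2y₂ + y₃] = 0.2·(23.50) = 4.7000.

4.7000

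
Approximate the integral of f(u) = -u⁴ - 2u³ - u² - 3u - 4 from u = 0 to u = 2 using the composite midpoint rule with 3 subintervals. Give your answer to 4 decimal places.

-29.9671

h = (2 − 0)/3 = 0.666667.
Midpoints m₁,…,m₃ = 0.333333, 1, 1.666667.
f(m₁)=-5.197531, f(m₂)=-11, f(m₃)=-28.753086.
h·[f(m₁) + f(m₂) + f(m₃)] = 0.666667·(-44.950617) = -29.9671.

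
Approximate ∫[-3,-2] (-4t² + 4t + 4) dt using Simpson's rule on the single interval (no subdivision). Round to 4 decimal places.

-31.3333

S = (b−a)/6 · [f(-3) + 4f(-2.5) + f(-2)] = 0.166667·[(-44) + 4·(-31) + (-20)] = -31.3333.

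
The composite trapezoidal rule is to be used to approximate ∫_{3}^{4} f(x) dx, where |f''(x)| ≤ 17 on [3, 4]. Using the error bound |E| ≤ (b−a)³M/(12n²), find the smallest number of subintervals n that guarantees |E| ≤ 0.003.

Need 17/(12n²) ≤ 0.003.
n² ≥ 17/(12·0.003) = 472.222 ⇒ n ≥ 21.7307, so the smallest n is 22.

22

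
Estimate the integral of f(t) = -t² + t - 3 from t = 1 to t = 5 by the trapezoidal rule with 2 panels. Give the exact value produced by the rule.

h = (5 − 1)/2 = 2.
Nodes t₀,…,t₂ = 1, 3, 5.
f(t) = -t² + t - 3: f₀=-3, f₁=-9, f₂=-23.
(h/2)·[f₀ + 2f₁ + f₂] = 1·(-44) = -44.

-44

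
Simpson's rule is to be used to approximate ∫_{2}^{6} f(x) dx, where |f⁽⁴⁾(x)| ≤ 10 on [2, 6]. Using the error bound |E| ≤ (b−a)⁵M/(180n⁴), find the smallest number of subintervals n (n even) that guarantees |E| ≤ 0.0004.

Need 10240/(180n⁴) ≤ 0.0004.
n⁴ ≥ 10240/(180·0.0004) = 142222 ⇒ n ≥ 19.4197, so the smallest even n is 20. (n must be even for Simpson's rule.)

20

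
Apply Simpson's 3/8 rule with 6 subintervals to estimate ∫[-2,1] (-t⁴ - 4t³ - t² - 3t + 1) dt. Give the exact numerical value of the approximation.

12.84375

h = (1 − (-2))/6 = 0.5.
Nodes t₀,…,t₆ = -2, -1.5, -1, -0.5, 0, 0.5, 1.
f(t) = -t⁴ - 4t³ - t² - 3t + 1: f₀=19, f₁=11.6875, f₂=6, f₃=2.6875, f₄=1, f₅=-1.3125, f₆=-8.
(3h/8)·[f₀ + 3f₁ + 3f₂ + 2f₃ + 3f₄ + 3f₅ + f₆] = 0.1875·(68.5) = 12.84375.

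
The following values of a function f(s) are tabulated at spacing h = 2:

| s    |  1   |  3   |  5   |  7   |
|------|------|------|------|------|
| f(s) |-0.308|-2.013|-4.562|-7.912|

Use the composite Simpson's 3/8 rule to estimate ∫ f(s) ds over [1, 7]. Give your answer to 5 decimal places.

h = 2, n = 3.
(3h/8)·[y₀ + 3y₁ + 3y₂ + y₃] = 0.75·(-27.945) = -20.95875.

-20.95875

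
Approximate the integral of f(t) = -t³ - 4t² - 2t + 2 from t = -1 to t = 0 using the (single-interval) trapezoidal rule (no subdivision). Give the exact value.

T = (b−a)/2 · [f(-1) + f(0)] = 0.5·[1 + 2] = 1.5.

1.5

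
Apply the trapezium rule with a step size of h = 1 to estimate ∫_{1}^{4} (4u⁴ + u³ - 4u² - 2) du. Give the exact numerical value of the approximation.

h = (4 − 1)/3 = 1.
Nodes u₀,…,u₃ = 1, 2, 3, 4.
f(u) = 4u⁴ + u³ - 4u² - 2: f₀=-1, f₁=54, f₂=313, f₃=1022.
(h/2)·[f₀ + 2f₁ + 2f₂ + f₃] = 0.5·(1755) = 877.5.

877.5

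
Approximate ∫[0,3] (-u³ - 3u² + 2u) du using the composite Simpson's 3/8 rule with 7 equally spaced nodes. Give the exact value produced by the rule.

-38.25

h = (3 − 0)/6 = 0.5.
Nodes u₀,…,u₆ = 0, 0.5, 1, 1.5, 2, 2.5, 3.
f(u) = -u³ - 3u² + 2u: f₀=0, f₁=0.125, f₂=-2, f₃=-7.125, f₄=-16, f₅=-29.375, f₆=-48.
(3h/8)·[f₀ + 3f₁ + 3f₂ + 2f₃ + 3f₄ + 3f₅ + f₆] = 0.1875·(-204) = -38.25.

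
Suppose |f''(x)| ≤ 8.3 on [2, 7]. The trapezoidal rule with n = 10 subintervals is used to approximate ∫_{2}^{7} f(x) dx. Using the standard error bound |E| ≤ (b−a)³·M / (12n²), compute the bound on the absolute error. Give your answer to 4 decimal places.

|E| ≤ (5)³·8.3 / (12·10²) = 1037.5/1200 = 0.8646.

0.8646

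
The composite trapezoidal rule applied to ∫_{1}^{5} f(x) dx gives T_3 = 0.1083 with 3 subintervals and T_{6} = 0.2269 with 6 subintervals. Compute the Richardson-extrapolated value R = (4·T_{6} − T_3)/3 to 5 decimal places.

0.26643

R = (4·T_{6} − T_3) / 3 = (4·0.2269 − 0.1083)/3 = (0.7993)/3 = 0.26643.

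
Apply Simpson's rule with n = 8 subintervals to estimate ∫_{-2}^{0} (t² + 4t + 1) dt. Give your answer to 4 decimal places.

h = (0 − (-2))/8 = 0.25.
Nodes t₀,…,t₈ = -2, -1.75, -1.5, -1.25, -1, -0.75, -0.5, -0.25, 0.
f(t) = t² + 4t + 1: f₀=-3, f₁=-2.9375, f₂=-2.75, f₃=-2.4375, f₄=-2, f₅=-1.4375, f₆=-0.75, f₇=0.0625, f₈=1.
(h/3)·[f₀ + 4f₁ + 2f₂ + 4f₃ + 2f₄ + 4f₅ + 2f₆ + 4f₇ + f₈] = 0.083333·(-40) = -3.3333.

-3.3333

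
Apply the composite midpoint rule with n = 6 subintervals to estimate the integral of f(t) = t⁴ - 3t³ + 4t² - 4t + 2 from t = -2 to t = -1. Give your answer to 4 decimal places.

h = (-1 − (-2))/6 = 0.166667.
Midpoints m₁,…,m₆ = -1.916667, -1.75, -1.583333, -1.416667, -1.25, -1.083333.
f(m₁)=58.979794, f(m₂)=46.70703125, f(m₃)=36.553868, f(m₄)=28.251784, f(m₅)=21.55078125, f(m₆)=16.219377.
h·[f(m₁) + f(m₂) + f(m₃) + f(m₄) + f(m₅) + f(m₆)] = 0.166667·(208.262635) = 34.7104.

34.7104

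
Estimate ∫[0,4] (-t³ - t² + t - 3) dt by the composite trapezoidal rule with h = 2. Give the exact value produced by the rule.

-108

h = (4 − 0)/2 = 2.
Nodes t₀,…,t₂ = 0, 2, 4.
f(t) = -t³ - t² + t - 3: f₀=-3, f₁=-13, f₂=-79.
(h/2)·[f₀ + 2f₁ + f₂] = 1·(-108) = -108.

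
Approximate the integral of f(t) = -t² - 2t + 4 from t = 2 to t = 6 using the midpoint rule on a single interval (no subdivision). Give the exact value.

M = (b−a)·f(4) = 4·(-20) = -80.

-80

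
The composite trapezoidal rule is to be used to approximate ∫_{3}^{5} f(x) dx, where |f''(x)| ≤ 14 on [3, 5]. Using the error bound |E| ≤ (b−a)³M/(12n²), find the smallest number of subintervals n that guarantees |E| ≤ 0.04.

Need 112/(12n²) ≤ 0.04.
n² ≥ 112/(12·0.04) = 233.333 ⇒ n ≥ 15.2753, so the smallest n is 16.

16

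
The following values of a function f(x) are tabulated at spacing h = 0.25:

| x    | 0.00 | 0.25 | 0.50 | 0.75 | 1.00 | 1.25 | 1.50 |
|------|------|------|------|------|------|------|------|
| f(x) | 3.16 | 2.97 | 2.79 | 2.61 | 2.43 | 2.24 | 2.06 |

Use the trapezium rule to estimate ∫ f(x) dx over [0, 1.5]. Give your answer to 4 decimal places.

3.9125

h = 0.25, n = 6.
(h/2)·[y₀ + 2y₁ + 2y₂ + 2y₃ + 2y₄ + 2y₅ + y₆] = 0.125·(31.30) = 3.9125.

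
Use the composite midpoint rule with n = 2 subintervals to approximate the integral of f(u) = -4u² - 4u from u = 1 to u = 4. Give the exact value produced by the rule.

h = (4 − 1)/2 = 1.5.
Midpoints m₁,…,m₂ = 1.75, 3.25.
f(m₁)=-19.25, f(m₂)=-55.25.
h·[f(m₁) + f(m₂)] = 1.5·(-74.5) = -111.75.

-111.75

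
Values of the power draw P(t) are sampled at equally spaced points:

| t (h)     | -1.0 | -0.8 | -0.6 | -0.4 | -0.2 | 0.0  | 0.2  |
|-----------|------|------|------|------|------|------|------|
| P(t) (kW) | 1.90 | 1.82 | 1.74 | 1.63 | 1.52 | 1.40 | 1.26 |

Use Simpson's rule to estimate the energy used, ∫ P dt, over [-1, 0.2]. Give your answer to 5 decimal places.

h = 0.2, n = 6.
(h/3)·[y₀ + 4y₁ + 2y₂ + 4y₃ + 2y₄ + 4y₅ + y₆] = 0.066667·(29.08) = 1.93867.

1.93867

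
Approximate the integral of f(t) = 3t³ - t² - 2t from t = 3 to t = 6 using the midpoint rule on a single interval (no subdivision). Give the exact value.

M = (b−a)·f(4.5) = 3·(244.125) = 732.375.

732.375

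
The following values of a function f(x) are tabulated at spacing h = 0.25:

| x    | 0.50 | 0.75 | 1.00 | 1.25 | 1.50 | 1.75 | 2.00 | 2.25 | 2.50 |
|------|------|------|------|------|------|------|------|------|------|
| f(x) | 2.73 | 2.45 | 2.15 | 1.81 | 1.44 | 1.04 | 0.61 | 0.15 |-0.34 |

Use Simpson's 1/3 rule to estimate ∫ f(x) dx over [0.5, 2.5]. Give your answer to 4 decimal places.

h = 0.25, n = 8.
(h/3)·[y₀ + 4y₁ + 2y₂ + 4y₃ + 2y₄ + 4y₅ + 2y₆ + 4y₇ + y₈] = 0.083333·(32.59) = 2.7158.

2.7158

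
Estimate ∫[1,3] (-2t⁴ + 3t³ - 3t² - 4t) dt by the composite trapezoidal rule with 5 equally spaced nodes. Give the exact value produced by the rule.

h = (3 − 1)/4 = 0.5.
Nodes t₀,…,t₄ = 1, 1.5, 2, 2.5, 3.
f(t) = -2t⁴ + 3t³ - 3t² - 4t: f₀=-6, f₁=-12.75, f₂=-28, f₃=-60, f₄=-120.
(h/2)·[f₀ + 2f₁ + 2f₂ + 2f₃ + f₄] = 0.25·(-327.5) = -81.875.

-81.875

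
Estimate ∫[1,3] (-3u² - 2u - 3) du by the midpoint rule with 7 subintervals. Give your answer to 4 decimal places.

-39.9592

h = (3 − 1)/7 = 0.285714.
Midpoints m₁,…,m₇ = 1.142857, 1.428571, 1.714286, 2, 2.285714, 2.571429, 2.857143.
f(m₁)=-9.204082, f(m₂)=-11.979592, f(m₃)=-15.244898, f(m₄)=-19, f(m₅)=-23.244898, f(m₆)=-27.979592, f(m₇)=-33.204082.
h·[f(m₁) + f(m₂) + f(m₃) + f(m₄) + f(m₅) + f(m₆) + f(m₇)] = 0.285714·(-139.857143) = -39.9592.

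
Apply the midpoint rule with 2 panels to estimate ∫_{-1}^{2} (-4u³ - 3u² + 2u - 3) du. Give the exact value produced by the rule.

h = (2 − (-1))/2 = 1.5.
Midpoints m₁,…,m₂ = -0.25, 1.25.
f(m₁)=-3.625, f(m₂)=-13.
h·[f(m₁) + f(m₂)] = 1.5·(-16.625) = -24.9375.

-24.9375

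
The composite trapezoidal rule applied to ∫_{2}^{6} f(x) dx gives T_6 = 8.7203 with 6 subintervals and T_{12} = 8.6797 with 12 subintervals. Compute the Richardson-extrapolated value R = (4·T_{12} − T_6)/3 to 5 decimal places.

R = (4·T_{12} − T_6) / 3 = (4·8.6797 − 8.7203)/3 = (25.9985)/3 = 8.66617.

8.66617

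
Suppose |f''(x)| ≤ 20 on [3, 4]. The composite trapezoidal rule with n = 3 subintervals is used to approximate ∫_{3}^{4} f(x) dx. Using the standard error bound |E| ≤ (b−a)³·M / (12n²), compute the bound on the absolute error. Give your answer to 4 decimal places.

0.1852

|E| ≤ (1)³·20 / (12·3²) = 20/108 = 0.1852.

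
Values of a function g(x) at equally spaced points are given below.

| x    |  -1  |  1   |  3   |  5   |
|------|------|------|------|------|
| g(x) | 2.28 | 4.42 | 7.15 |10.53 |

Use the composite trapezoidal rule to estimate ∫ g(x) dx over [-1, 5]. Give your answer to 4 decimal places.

35.9500

h = 2, n = 3.
(h/2)·[y₀ + 2y₁ + 2y₂ + y₃] = 1·(35.95) = 35.9500.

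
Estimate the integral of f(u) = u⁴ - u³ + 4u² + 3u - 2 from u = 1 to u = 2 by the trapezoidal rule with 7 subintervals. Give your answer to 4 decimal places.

h = (2 − 1)/7 = 0.142857.
Nodes u₀,…,u₇ = 1, 1.142857, 1.285714, 1.428571, 1.571429, 1.714286, 1.857143, 2.
f(u) = u⁴ - u³ + 4u² + 3u - 2: f₀=5, f₁=6.866306, f₂=9.076635, f₃=11.698459, f₄=14.809246, f₅=18.496460, f₆=22.857559, f₇=28.
(h/2)·[f₀ + 2f₁ + 2f₂ + 2f₃ + 2f₄ + 2f₅ + 2f₆ + f₇] = 0.071429·(200.609329) = 14.3292.

14.3292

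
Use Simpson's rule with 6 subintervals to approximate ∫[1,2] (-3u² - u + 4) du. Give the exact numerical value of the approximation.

h = (2 − 1)/6 = 0.166667.
Nodes u₀,…,u₆ = 1, 1.166667, 1.333333, 1.5, 1.666667, 1.833333, 2.
f(u) = -3u² - u + 4: f₀=0, f₁=-1.25, f₂=-2.666667, f₃=-4.25, f₄=-6, f₅=-7.916667, f₆=-10.
(h/3)·[f₀ + 4f₁ + 2f₂ + 4f₃ + 2f₄ + 4f₅ + f₆] = 0.055556·(-81) = -4.5.

-4.5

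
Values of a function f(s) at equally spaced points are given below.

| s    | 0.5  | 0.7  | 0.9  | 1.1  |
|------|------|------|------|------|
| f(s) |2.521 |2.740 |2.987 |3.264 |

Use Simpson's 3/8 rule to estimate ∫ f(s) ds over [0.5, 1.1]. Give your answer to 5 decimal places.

1.72245

h = 0.2, n = 3.
(3h/8)·[y₀ + 3y₁ + 3y₂ + y₃] = 0.075·(22.966) = 1.72245.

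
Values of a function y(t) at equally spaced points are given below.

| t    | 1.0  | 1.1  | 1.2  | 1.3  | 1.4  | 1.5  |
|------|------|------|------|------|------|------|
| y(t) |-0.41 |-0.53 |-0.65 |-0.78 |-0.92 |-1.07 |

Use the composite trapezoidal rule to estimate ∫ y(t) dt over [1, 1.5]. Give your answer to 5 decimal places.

-0.36200

h = 0.1, n = 5.
(h/2)·[y₀ + 2y₁ + 2y₂ + 2y₃ + 2y₄ + y₅] = 0.05·(-7.24) = -0.36200.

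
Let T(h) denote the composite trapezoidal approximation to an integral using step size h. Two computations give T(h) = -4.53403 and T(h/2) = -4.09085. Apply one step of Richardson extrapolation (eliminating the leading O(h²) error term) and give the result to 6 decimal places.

-3.943123

R = (4·T(h/2) − T(h)) / 3 = (4·(-4.09085) − (-4.53403))/3 = (-11.82937)/3 = -3.943123.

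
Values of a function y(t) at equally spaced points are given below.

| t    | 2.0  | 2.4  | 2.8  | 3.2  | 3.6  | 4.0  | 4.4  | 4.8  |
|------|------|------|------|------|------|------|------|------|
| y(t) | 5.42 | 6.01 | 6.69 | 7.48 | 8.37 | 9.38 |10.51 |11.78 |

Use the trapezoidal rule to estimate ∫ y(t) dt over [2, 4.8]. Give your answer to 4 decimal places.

h = 0.4, n = 7.
(h/2)·[y₀ + 2y₁ + 2y₂ + 2y₃ + 2y₄ + 2y₅ + 2y₆ + y₇] = 0.2·(114.08) = 22.8160.

22.8160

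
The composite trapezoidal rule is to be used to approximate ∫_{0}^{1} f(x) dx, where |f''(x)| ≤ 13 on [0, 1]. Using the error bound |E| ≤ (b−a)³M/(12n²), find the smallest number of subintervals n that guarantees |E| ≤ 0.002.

24

Need 13/(12n²) ≤ 0.002.
n² ≥ 13/(12·0.002) = 541.667 ⇒ n ≥ 23.2737, so the smallest n is 24.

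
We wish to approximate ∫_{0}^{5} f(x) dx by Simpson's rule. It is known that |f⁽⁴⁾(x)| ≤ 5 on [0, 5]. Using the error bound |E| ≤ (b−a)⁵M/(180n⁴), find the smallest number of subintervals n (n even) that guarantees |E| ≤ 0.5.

4

Need 15625/(180n⁴) ≤ 0.5.
n⁴ ≥ 15625/(180·0.5) = 173.611 ⇒ n ≥ 3.6299, so the smallest even n is 4. (n must be even for Simpson's rule.)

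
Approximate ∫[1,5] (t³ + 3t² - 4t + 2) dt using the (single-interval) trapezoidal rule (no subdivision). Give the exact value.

368

T = (b−a)/2 · [f(1) + f(5)] = 2·[2 + 182] = 368.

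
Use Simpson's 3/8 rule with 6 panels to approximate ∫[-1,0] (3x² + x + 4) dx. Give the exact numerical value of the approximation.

4.5

h = (0 − (-1))/6 = 0.166667.
Nodes x₀,…,x₆ = -1, -0.833333, -0.666667, -0.5, -0.333333, -0.166667, 0.
f(x) = 3x² + x + 4: f₀=6, f₁=5.25, f₂=4.666667, f₃=4.25, f₄=4, f₅=3.916667, f₆=4.
(3h/8)·[f₀ + 3f₁ + 3f₂ + 2f₃ + 3f₄ + 3f₅ + f₆] = 0.0625·(72) = 4.5.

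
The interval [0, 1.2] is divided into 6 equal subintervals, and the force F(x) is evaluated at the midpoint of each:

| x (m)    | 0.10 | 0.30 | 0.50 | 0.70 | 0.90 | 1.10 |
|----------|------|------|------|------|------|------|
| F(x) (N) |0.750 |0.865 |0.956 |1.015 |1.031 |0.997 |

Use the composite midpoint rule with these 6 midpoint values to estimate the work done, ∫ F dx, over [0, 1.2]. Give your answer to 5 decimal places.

h = 0.2, n = 6.
h·[y(m₁) + y(m₂) + y(m₃) + y(m₄) + y(m₅) + y(m₆)] = 0.2·(5.614) = 1.12280.

1.12280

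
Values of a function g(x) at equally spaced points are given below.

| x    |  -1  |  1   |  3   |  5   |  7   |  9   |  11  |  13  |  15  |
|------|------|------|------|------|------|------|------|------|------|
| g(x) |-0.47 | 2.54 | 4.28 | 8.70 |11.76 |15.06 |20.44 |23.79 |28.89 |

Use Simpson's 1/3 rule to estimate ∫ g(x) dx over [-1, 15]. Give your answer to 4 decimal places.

h = 2, n = 8.
(h/3)·[y₀ + 4y₁ + 2y₂ + 4y₃ + 2y₄ + 4y₅ + 2y₆ + 4y₇ + y₈] = 0.666667·(301.74) = 201.1600.

201.1600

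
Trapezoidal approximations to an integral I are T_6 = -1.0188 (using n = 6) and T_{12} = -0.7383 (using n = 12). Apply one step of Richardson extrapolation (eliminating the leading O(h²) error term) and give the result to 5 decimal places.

R = (4·T_{12} − T_6) / 3 = (4·(-0.7383) − (-1.0188))/3 = (-1.9344)/3 = -0.64480.

-0.64480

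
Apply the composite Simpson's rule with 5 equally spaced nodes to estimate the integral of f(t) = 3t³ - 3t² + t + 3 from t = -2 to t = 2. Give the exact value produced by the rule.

-4

h = (2 − (-2))/4 = 1.
Nodes t₀,…,t₄ = -2, -1, 0, 1, 2.
f(t) = 3t³ - 3t² + t + 3: f₀=-35, f₁=-4, f₂=3, f₃=4, f₄=17.
(h/3)·[f₀ + 4f₁ + 2f₂ + 4f₃ + f₄] = 0.333333·(-12) = -4.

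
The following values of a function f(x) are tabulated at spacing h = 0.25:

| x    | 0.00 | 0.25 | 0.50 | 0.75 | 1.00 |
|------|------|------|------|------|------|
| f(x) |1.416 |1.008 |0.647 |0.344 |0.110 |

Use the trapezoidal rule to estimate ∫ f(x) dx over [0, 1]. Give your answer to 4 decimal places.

0.6905

h = 0.25, n = 4.
(h/2)·[y₀ + 2y₁ + 2y₂ + 2y₃ + y₄] = 0.125·(5.524) = 0.6905.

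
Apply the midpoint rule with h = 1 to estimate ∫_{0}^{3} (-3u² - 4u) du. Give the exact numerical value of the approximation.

-44.25

h = (3 − 0)/3 = 1.
Midpoints m₁,…,m₃ = 0.5, 1.5, 2.5.
f(m₁)=-2.75, f(m₂)=-12.75, f(m₃)=-28.75.
h·[f(m₁) + f(m₂) + f(m₃)] = 1·(-44.25) = -44.25.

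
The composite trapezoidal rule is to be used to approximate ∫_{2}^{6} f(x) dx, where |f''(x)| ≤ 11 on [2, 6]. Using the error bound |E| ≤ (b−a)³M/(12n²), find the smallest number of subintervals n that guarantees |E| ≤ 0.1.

25

Need 704/(12n²) ≤ 0.1.
n² ≥ 704/(12·0.1) = 586.667 ⇒ n ≥ 24.2212, so the smallest n is 25.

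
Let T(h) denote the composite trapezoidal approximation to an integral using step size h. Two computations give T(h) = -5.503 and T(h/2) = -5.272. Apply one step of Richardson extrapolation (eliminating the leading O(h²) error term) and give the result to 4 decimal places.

-5.1950

R = (4·T(h/2) − T(h)) / 3 = (4·(-5.272) − (-5.503))/3 = (-15.585)/3 = -5.1950.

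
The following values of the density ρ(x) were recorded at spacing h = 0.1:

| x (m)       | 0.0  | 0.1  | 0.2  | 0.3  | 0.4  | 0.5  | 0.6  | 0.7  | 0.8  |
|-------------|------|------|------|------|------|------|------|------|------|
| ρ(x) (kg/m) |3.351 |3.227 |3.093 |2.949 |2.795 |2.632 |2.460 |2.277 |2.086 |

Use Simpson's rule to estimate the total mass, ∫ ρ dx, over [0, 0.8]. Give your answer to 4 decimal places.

2.2158

h = 0.1, n = 8.
(h/3)·[y₀ + 4y₁ + 2y₂ + 4y₃ + 2y₄ + 4y₅ + 2y₆ + 4y₇ + y₈] = 0.033333·(66.473) = 2.2158.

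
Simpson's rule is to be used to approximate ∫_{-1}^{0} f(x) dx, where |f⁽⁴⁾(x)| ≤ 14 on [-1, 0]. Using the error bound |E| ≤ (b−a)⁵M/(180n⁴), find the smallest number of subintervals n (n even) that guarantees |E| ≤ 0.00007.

6

Need 14/(180n⁴) ≤ 0.00007.
n⁴ ≥ 14/(180·0.00007) = 1111.11 ⇒ n ≥ 5.7735, so the smallest even n is 6. (n must be even for Simpson's rule.)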